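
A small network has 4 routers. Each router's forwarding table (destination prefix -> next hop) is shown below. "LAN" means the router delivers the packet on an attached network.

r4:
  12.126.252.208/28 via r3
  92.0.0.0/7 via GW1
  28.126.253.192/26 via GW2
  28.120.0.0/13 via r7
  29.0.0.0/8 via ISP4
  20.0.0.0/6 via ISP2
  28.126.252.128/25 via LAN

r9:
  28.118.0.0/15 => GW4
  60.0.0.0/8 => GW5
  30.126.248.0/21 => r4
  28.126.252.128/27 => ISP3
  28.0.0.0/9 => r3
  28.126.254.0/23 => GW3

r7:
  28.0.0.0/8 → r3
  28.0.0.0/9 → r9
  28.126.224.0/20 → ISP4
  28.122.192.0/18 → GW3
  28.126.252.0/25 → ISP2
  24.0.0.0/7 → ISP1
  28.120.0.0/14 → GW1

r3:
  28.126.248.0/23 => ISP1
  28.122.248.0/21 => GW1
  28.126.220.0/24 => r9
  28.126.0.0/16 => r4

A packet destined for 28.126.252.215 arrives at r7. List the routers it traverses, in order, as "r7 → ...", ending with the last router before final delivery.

r7 → r9 → r3 → r4

At r7: longest match for 28.126.252.215 is 28.0.0.0/9 -> r9
At r9: longest match for 28.126.252.215 is 28.0.0.0/9 -> r3
At r3: longest match for 28.126.252.215 is 28.126.0.0/16 -> r4
At r4: longest match for 28.126.252.215 is 28.126.252.128/25 -> LAN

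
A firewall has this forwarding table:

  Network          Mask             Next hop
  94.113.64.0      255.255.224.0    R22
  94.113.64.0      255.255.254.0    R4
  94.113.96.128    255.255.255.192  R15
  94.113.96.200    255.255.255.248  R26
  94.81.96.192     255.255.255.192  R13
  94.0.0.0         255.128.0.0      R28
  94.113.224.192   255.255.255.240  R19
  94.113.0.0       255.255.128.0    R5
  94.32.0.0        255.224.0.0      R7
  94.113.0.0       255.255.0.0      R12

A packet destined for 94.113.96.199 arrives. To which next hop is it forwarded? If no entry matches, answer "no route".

R5

Routes whose prefix contains 94.113.96.199:
  94.0.0.0/9 (94.0.0.0 - 94.127.255.255) -> R28
  94.113.0.0/16 (94.113.0.0 - 94.113.255.255) -> R12
  94.113.0.0/17 (94.113.0.0 - 94.113.127.255) -> R5
More-specific entries that do NOT match:
  94.113.96.200/29 (94.113.96.200 - 94.113.96.207) does not contain 94.113.96.199
  94.113.224.192/28 (94.113.224.192 - 94.113.224.207) does not contain 94.113.96.199
  94.113.96.128/26 (94.113.96.128 - 94.113.96.191) does not contain 94.113.96.199
  94.81.96.192/26 (94.81.96.192 - 94.81.96.255) does not contain 94.113.96.199
  94.113.64.0/23 (94.113.64.0 - 94.113.65.255) does not contain 94.113.96.199
  94.113.64.0/19 (94.113.64.0 - 94.113.95.255) does not contain 94.113.96.199
Longest matching prefix is /17 -> next hop R5.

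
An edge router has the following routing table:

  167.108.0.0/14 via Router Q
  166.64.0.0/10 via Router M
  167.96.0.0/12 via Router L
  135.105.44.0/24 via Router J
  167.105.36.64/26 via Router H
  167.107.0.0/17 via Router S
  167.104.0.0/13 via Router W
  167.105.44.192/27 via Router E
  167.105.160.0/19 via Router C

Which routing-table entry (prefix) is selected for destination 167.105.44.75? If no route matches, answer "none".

167.104.0.0/13

Entries matching 167.105.44.75:
  167.96.0.0/12 (167.96.0.0 - 167.111.255.255)
  167.104.0.0/13 (167.104.0.0 - 167.111.255.255)
Most specific is 167.104.0.0/13.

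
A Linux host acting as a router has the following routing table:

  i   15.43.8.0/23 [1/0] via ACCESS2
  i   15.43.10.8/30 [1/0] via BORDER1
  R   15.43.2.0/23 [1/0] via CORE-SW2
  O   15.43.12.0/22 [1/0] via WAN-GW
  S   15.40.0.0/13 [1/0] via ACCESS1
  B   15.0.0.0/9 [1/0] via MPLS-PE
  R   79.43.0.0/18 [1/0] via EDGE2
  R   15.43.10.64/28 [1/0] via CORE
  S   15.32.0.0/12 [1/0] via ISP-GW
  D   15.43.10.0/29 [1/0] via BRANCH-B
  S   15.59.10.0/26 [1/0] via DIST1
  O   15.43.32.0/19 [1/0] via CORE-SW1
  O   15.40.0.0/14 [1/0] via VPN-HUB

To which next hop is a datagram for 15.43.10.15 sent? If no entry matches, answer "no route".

VPN-HUB

Routes whose prefix contains 15.43.10.15:
  15.0.0.0/9 (15.0.0.0 - 15.127.255.255) -> MPLS-PE
  15.32.0.0/12 (15.32.0.0 - 15.47.255.255) -> ISP-GW
  15.40.0.0/13 (15.40.0.0 - 15.47.255.255) -> ACCESS1
  15.40.0.0/14 (15.40.0.0 - 15.43.255.255) -> VPN-HUB
More-specific entries that do NOT match:
  15.43.10.8/30 (15.43.10.8 - 15.43.10.11) does not contain 15.43.10.15
  15.43.10.0/29 (15.43.10.0 - 15.43.10.7) does not contain 15.43.10.15
  15.43.10.64/28 (15.43.10.64 - 15.43.10.79) does not contain 15.43.10.15
  15.59.10.0/26 (15.59.10.0 - 15.59.10.63) does not contain 15.43.10.15
  15.43.8.0/23 (15.43.8.0 - 15.43.9.255) does not contain 15.43.10.15
  15.43.2.0/23 (15.43.2.0 - 15.43.3.255) does not contain 15.43.10.15
  15.43.12.0/22 (15.43.12.0 - 15.43.15.255) does not contain 15.43.10.15
  15.43.32.0/19 (15.43.32.0 - 15.43.63.255) does not contain 15.43.10.15
  79.43.0.0/18 (79.43.0.0 - 79.43.63.255) does not contain 15.43.10.15
Longest matching prefix is /14 -> next hop VPN-HUB.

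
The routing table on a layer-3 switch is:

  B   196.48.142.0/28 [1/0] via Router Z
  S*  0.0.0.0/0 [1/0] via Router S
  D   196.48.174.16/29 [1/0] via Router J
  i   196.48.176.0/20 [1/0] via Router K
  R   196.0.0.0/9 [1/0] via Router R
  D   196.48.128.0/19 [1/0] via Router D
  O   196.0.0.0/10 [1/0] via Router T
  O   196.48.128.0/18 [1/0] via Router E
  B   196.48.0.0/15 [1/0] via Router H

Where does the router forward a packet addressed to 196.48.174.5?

Router E

Routes whose prefix contains 196.48.174.5:
  0.0.0.0/0 (default, matches everything) -> Router S
  196.0.0.0/9 (196.0.0.0 - 196.127.255.255) -> Router R
  196.0.0.0/10 (196.0.0.0 - 196.63.255.255) -> Router T
  196.48.0.0/15 (196.48.0.0 - 196.49.255.255) -> Router H
  196.48.128.0/18 (196.48.128.0 - 196.48.191.255) -> Router E
More-specific entries that do NOT match:
  196.48.174.16/29 (196.48.174.16 - 196.48.174.23) does not contain 196.48.174.5
  196.48.142.0/28 (196.48.142.0 - 196.48.142.15) does not contain 196.48.174.5
  196.48.176.0/20 (196.48.176.0 - 196.48.191.255) does not contain 196.48.174.5
  196.48.128.0/19 (196.48.128.0 - 196.48.159.255) does not contain 196.48.174.5
Longest matching prefix is /18 -> next hop Router E.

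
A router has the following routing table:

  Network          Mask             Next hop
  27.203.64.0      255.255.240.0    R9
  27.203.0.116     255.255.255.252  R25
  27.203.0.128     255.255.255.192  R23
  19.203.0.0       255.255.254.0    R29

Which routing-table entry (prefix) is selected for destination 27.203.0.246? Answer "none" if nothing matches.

none

27.203.0.246 is outside every listed prefix and there is no default route.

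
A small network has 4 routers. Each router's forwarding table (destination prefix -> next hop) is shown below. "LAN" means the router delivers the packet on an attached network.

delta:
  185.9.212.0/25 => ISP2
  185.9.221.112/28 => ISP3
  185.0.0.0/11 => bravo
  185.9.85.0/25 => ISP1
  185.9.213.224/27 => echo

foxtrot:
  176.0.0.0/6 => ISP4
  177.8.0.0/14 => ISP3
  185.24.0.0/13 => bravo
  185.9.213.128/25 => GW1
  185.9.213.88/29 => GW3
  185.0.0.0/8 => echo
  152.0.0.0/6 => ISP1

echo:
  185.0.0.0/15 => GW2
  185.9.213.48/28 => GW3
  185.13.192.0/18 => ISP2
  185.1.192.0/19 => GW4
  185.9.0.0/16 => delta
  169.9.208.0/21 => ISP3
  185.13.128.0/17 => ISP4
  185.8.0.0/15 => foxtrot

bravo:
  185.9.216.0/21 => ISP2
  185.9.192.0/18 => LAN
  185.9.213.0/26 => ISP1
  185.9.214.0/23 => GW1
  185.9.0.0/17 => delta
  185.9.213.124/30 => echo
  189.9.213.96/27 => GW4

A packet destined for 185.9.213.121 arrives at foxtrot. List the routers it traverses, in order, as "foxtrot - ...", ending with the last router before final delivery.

At foxtrot: longest match for 185.9.213.121 is 185.0.0.0/8 -> echo
At echo: longest match for 185.9.213.121 is 185.9.0.0/16 -> delta
At delta: longest match for 185.9.213.121 is 185.0.0.0/11 -> bravo
At bravo: longest match for 185.9.213.121 is 185.9.192.0/18 -> LAN

foxtrot - echo - delta - bravo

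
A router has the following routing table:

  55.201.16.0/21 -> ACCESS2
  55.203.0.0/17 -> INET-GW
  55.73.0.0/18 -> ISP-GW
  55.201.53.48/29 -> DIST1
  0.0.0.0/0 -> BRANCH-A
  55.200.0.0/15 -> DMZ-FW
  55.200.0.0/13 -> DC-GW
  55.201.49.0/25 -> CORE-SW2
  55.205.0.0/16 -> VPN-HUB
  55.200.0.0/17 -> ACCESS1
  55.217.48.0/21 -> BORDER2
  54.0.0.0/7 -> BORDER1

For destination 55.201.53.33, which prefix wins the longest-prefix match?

Entries matching 55.201.53.33:
  0.0.0.0/0 (default, matches everything)
  54.0.0.0/7 (54.0.0.0 - 55.255.255.255)
  55.200.0.0/13 (55.200.0.0 - 55.207.255.255)
  55.200.0.0/15 (55.200.0.0 - 55.201.255.255)
Most specific is 55.200.0.0/15.

55.200.0.0/15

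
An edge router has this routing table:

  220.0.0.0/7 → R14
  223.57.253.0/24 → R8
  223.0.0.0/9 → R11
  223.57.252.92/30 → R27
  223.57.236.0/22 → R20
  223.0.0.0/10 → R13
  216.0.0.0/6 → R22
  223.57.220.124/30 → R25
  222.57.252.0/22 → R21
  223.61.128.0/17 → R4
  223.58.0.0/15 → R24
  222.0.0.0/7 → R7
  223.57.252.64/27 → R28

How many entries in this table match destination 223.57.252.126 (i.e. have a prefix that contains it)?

Prefixes containing 223.57.252.126:
  222.0.0.0/7 (222.0.0.0 - 223.255.255.255)
  223.0.0.0/9 (223.0.0.0 - 223.127.255.255)
  223.0.0.0/10 (223.0.0.0 - 223.63.255.255)
Total matching entries: 3.

3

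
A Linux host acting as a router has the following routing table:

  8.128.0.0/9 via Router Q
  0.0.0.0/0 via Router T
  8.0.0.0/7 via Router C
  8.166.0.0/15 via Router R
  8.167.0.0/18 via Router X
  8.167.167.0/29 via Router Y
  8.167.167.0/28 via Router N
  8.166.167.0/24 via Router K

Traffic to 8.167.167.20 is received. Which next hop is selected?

Router R

Routes whose prefix contains 8.167.167.20:
  0.0.0.0/0 (default, matches everything) -> Router T
  8.0.0.0/7 (8.0.0.0 - 9.255.255.255) -> Router C
  8.128.0.0/9 (8.128.0.0 - 8.255.255.255) -> Router Q
  8.166.0.0/15 (8.166.0.0 - 8.167.255.255) -> Router R
More-specific entries that do NOT match:
  8.167.167.0/29 (8.167.167.0 - 8.167.167.7) does not contain 8.167.167.20
  8.167.167.0/28 (8.167.167.0 - 8.167.167.15) does not contain 8.167.167.20
  8.166.167.0/24 (8.166.167.0 - 8.166.167.255) does not contain 8.167.167.20
  8.167.0.0/18 (8.167.0.0 - 8.167.63.255) does not contain 8.167.167.20
Longest matching prefix is /15 -> next hop Router R.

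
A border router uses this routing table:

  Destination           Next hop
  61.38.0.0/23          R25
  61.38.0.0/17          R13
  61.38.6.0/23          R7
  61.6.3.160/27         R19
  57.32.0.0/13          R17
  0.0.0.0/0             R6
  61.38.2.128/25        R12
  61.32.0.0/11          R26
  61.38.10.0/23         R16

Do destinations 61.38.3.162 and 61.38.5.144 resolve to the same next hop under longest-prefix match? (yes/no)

61.38.3.162: longest match 61.38.0.0/17 -> R13
61.38.5.144: longest match 61.38.0.0/17 -> R13

yes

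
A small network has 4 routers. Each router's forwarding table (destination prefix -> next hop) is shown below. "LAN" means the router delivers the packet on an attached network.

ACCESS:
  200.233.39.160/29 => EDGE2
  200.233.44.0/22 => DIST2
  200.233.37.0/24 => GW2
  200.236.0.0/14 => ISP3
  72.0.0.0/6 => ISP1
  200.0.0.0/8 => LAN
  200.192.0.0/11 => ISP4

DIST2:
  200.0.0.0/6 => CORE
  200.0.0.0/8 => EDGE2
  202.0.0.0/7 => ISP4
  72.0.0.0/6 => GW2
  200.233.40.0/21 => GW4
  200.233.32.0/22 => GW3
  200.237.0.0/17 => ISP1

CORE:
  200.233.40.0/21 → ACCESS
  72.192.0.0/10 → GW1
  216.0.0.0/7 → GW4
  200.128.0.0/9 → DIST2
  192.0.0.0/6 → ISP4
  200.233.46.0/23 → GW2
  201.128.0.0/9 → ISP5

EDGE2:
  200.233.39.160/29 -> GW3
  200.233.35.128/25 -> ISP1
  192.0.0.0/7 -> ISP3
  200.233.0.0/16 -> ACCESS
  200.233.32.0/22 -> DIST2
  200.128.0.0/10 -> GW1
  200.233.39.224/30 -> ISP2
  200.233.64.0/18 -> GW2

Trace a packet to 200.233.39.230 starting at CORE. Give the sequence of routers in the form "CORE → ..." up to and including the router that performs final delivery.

At CORE: longest match for 200.233.39.230 is 200.128.0.0/9 -> DIST2
At DIST2: longest match for 200.233.39.230 is 200.0.0.0/8 -> EDGE2
At EDGE2: longest match for 200.233.39.230 is 200.233.0.0/16 -> ACCESS
At ACCESS: longest match for 200.233.39.230 is 200.0.0.0/8 -> LAN

CORE → DIST2 → EDGE2 → ACCESS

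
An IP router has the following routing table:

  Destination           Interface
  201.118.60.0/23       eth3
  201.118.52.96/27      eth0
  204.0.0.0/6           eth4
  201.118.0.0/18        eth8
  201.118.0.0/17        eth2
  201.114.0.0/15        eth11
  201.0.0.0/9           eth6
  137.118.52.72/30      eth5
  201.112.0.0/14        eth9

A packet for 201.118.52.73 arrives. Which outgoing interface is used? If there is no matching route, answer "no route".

eth8

Routes whose prefix contains 201.118.52.73:
  201.0.0.0/9 (201.0.0.0 - 201.127.255.255) -> eth6
  201.118.0.0/17 (201.118.0.0 - 201.118.127.255) -> eth2
  201.118.0.0/18 (201.118.0.0 - 201.118.63.255) -> eth8
More-specific entries that do NOT match:
  137.118.52.72/30 (137.118.52.72 - 137.118.52.75) does not contain 201.118.52.73
  201.118.52.96/27 (201.118.52.96 - 201.118.52.127) does not contain 201.118.52.73
  201.118.60.0/23 (201.118.60.0 - 201.118.61.255) does not contain 201.118.52.73
Longest matching prefix is /18 -> interface eth8.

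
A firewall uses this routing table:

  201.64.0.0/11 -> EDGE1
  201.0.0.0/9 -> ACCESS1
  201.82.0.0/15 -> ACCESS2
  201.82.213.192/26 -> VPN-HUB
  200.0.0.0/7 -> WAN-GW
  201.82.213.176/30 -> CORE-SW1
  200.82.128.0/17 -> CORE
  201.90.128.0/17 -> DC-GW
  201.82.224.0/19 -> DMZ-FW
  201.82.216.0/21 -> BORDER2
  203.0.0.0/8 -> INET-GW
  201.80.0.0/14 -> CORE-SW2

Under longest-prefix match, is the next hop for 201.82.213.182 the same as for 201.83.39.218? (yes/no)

201.82.213.182: longest match 201.82.0.0/15 -> ACCESS2
201.83.39.218: longest match 201.82.0.0/15 -> ACCESS2

yes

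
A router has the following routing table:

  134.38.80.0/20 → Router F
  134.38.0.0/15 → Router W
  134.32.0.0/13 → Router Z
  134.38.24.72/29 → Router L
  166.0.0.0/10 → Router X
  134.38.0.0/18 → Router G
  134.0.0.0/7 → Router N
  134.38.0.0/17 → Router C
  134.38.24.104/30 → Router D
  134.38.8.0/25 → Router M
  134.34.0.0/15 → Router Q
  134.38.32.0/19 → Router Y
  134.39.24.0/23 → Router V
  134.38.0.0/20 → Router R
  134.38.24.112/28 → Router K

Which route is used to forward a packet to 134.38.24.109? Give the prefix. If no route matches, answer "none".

Entries matching 134.38.24.109:
  134.0.0.0/7 (134.0.0.0 - 135.255.255.255)
  134.32.0.0/13 (134.32.0.0 - 134.39.255.255)
  134.38.0.0/15 (134.38.0.0 - 134.39.255.255)
  134.38.0.0/17 (134.38.0.0 - 134.38.127.255)
  134.38.0.0/18 (134.38.0.0 - 134.38.63.255)
Most specific is 134.38.0.0/18.

134.38.0.0/18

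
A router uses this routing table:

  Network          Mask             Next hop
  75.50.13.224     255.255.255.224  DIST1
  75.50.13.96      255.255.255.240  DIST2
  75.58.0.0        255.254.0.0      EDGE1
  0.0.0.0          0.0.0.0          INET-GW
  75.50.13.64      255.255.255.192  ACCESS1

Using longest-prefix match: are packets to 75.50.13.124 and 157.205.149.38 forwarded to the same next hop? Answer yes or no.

no

75.50.13.124: longest match 75.50.13.64/26 -> ACCESS1
157.205.149.38: longest match 0.0.0.0/0 -> INET-GW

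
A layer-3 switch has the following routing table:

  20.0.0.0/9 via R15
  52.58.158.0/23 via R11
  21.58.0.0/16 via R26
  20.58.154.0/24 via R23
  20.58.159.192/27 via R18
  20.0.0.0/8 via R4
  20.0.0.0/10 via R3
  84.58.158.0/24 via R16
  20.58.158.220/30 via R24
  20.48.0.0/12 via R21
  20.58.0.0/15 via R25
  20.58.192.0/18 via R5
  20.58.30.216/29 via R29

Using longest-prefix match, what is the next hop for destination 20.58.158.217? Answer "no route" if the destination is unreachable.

R25

Routes whose prefix contains 20.58.158.217:
  20.0.0.0/8 (20.0.0.0 - 20.255.255.255) -> R4
  20.0.0.0/9 (20.0.0.0 - 20.127.255.255) -> R15
  20.0.0.0/10 (20.0.0.0 - 20.63.255.255) -> R3
  20.48.0.0/12 (20.48.0.0 - 20.63.255.255) -> R21
  20.58.0.0/15 (20.58.0.0 - 20.59.255.255) -> R25
More-specific entries that do NOT match:
  20.58.158.220/30 (20.58.158.220 - 20.58.158.223) does not contain 20.58.158.217
  20.58.30.216/29 (20.58.30.216 - 20.58.30.223) does not contain 20.58.158.217
  20.58.159.192/27 (20.58.159.192 - 20.58.159.223) does not contain 20.58.158.217
  20.58.154.0/24 (20.58.154.0 - 20.58.154.255) does not contain 20.58.158.217
  84.58.158.0/24 (84.58.158.0 - 84.58.158.255) does not contain 20.58.158.217
  52.58.158.0/23 (52.58.158.0 - 52.58.159.255) does not contain 20.58.158.217
  20.58.192.0/18 (20.58.192.0 - 20.58.255.255) does not contain 20.58.158.217
  21.58.0.0/16 (21.58.0.0 - 21.58.255.255) does not contain 20.58.158.217
Longest matching prefix is /15 -> next hop R25.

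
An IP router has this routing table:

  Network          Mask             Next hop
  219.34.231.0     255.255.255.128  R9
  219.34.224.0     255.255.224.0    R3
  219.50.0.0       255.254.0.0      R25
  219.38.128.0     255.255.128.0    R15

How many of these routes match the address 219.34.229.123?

1

Prefixes containing 219.34.229.123:
  219.34.224.0/19 (219.34.224.0 - 219.34.255.255)
Total matching entries: 1.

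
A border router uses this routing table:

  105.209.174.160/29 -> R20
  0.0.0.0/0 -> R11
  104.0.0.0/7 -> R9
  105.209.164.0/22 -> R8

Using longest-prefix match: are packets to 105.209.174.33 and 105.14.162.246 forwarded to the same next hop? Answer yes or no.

105.209.174.33: longest match 104.0.0.0/7 -> R9
105.14.162.246: longest match 104.0.0.0/7 -> R9

yes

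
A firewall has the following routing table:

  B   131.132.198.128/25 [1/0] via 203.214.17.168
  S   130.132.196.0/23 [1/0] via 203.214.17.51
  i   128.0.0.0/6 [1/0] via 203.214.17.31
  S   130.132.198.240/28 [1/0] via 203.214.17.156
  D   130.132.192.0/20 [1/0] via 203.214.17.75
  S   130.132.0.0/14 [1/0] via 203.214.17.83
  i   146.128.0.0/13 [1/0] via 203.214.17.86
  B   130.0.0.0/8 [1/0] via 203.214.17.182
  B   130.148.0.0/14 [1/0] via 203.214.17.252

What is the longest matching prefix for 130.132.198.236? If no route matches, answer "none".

130.132.192.0/20

Entries matching 130.132.198.236:
  128.0.0.0/6 (128.0.0.0 - 131.255.255.255)
  130.0.0.0/8 (130.0.0.0 - 130.255.255.255)
  130.132.0.0/14 (130.132.0.0 - 130.135.255.255)
  130.132.192.0/20 (130.132.192.0 - 130.132.207.255)
Most specific is 130.132.192.0/20.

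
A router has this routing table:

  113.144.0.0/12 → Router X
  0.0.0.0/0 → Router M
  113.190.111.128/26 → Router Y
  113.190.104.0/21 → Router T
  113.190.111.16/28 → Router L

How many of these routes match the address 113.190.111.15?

Prefixes containing 113.190.111.15:
  0.0.0.0/0 (default, matches everything)
  113.190.104.0/21 (113.190.104.0 - 113.190.111.255)
Total matching entries: 2.

2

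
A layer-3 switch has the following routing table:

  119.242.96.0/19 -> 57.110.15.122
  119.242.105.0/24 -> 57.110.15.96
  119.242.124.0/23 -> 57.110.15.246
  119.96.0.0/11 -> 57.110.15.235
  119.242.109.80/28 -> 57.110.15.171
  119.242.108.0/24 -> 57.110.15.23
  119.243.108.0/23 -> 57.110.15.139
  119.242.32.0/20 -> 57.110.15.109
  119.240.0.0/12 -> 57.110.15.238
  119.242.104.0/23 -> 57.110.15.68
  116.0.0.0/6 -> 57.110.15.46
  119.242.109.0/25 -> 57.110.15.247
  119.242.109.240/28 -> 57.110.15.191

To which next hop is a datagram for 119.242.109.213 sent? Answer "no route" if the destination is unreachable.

57.110.15.122

Routes whose prefix contains 119.242.109.213:
  116.0.0.0/6 (116.0.0.0 - 119.255.255.255) -> 57.110.15.46
  119.240.0.0/12 (119.240.0.0 - 119.255.255.255) -> 57.110.15.238
  119.242.96.0/19 (119.242.96.0 - 119.242.127.255) -> 57.110.15.122
More-specific entries that do NOT match:
  119.242.109.80/28 (119.242.109.80 - 119.242.109.95) does not contain 119.242.109.213
  119.242.109.240/28 (119.242.109.240 - 119.242.109.255) does not contain 119.242.109.213
  119.242.109.0/25 (119.242.109.0 - 119.242.109.127) does not contain 119.242.109.213
  119.242.105.0/24 (119.242.105.0 - 119.242.105.255) does not contain 119.242.109.213
  119.242.108.0/24 (119.242.108.0 - 119.242.108.255) does not contain 119.242.109.213
  119.242.124.0/23 (119.242.124.0 - 119.242.125.255) does not contain 119.242.109.213
  119.243.108.0/23 (119.243.108.0 - 119.243.109.255) does not contain 119.242.109.213
  119.242.104.0/23 (119.242.104.0 - 119.242.105.255) does not contain 119.242.109.213
  119.242.32.0/20 (119.242.32.0 - 119.242.47.255) does not contain 119.242.109.213
Longest matching prefix is /19 -> next hop 57.110.15.122.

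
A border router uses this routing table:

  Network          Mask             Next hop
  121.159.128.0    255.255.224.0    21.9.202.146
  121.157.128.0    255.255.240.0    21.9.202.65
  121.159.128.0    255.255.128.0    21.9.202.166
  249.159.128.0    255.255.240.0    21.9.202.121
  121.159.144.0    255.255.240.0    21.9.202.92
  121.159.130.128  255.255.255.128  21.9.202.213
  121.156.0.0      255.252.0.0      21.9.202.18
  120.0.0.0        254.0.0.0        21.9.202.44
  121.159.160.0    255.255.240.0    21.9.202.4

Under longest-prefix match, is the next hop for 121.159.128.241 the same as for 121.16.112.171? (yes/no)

121.159.128.241: longest match 121.159.128.0/19 -> 21.9.202.146
121.16.112.171: longest match 120.0.0.0/7 -> 21.9.202.44

no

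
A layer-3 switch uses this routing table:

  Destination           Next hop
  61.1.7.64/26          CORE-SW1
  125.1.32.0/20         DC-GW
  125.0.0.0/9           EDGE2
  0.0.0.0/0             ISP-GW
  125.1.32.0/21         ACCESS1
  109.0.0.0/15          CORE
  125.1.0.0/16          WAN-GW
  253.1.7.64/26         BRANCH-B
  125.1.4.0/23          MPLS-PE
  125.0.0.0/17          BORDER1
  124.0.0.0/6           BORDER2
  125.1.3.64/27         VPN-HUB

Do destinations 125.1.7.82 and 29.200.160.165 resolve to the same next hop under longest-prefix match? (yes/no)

no

125.1.7.82: longest match 125.1.0.0/16 -> WAN-GW
29.200.160.165: longest match 0.0.0.0/0 -> ISP-GW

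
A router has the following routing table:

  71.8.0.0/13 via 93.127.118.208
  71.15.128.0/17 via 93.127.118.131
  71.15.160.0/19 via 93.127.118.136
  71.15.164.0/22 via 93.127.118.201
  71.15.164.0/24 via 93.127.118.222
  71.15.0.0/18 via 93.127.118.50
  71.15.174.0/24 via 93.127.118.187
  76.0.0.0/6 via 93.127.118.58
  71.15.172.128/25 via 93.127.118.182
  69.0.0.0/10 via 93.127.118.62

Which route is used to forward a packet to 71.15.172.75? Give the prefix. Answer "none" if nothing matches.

71.15.160.0/19

Entries matching 71.15.172.75:
  71.8.0.0/13 (71.8.0.0 - 71.15.255.255)
  71.15.128.0/17 (71.15.128.0 - 71.15.255.255)
  71.15.160.0/19 (71.15.160.0 - 71.15.191.255)
Most specific is 71.15.160.0/19.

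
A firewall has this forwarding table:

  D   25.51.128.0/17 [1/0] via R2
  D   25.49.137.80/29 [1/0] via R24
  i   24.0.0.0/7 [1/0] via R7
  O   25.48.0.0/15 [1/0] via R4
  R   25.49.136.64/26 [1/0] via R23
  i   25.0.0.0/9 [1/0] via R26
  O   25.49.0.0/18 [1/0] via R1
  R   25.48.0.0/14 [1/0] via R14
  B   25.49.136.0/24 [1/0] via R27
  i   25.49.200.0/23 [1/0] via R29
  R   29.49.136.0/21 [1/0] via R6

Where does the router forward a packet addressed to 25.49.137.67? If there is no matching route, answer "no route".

R4

Routes whose prefix contains 25.49.137.67:
  24.0.0.0/7 (24.0.0.0 - 25.255.255.255) -> R7
  25.0.0.0/9 (25.0.0.0 - 25.127.255.255) -> R26
  25.48.0.0/14 (25.48.0.0 - 25.51.255.255) -> R14
  25.48.0.0/15 (25.48.0.0 - 25.49.255.255) -> R4
More-specific entries that do NOT match:
  25.49.137.80/29 (25.49.137.80 - 25.49.137.87) does not contain 25.49.137.67
  25.49.136.64/26 (25.49.136.64 - 25.49.136.127) does not contain 25.49.137.67
  25.49.136.0/24 (25.49.136.0 - 25.49.136.255) does not contain 25.49.137.67
  25.49.200.0/23 (25.49.200.0 - 25.49.201.255) does not contain 25.49.137.67
  29.49.136.0/21 (29.49.136.0 - 29.49.143.255) does not contain 25.49.137.67
  25.49.0.0/18 (25.49.0.0 - 25.49.63.255) does not contain 25.49.137.67
  25.51.128.0/17 (25.51.128.0 - 25.51.255.255) does not contain 25.49.137.67
Longest matching prefix is /15 -> next hop R4.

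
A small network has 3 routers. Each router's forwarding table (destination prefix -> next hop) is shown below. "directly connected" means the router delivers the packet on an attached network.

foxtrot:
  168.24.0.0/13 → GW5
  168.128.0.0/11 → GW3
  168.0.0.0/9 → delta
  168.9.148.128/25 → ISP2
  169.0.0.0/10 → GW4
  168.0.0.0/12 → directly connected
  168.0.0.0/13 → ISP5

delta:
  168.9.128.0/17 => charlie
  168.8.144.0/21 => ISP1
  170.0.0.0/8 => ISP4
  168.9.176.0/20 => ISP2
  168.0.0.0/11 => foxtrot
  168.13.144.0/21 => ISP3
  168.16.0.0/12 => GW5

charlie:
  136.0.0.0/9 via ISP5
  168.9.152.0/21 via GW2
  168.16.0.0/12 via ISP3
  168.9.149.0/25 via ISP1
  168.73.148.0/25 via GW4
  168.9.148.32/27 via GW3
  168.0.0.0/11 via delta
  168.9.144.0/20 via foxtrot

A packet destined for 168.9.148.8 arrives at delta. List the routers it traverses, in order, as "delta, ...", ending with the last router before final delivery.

At delta: longest match for 168.9.148.8 is 168.9.128.0/17 -> charlie
At charlie: longest match for 168.9.148.8 is 168.9.144.0/20 -> foxtrot
At foxtrot: longest match for 168.9.148.8 is 168.0.0.0/12 -> directly connected

delta, charlie, foxtrot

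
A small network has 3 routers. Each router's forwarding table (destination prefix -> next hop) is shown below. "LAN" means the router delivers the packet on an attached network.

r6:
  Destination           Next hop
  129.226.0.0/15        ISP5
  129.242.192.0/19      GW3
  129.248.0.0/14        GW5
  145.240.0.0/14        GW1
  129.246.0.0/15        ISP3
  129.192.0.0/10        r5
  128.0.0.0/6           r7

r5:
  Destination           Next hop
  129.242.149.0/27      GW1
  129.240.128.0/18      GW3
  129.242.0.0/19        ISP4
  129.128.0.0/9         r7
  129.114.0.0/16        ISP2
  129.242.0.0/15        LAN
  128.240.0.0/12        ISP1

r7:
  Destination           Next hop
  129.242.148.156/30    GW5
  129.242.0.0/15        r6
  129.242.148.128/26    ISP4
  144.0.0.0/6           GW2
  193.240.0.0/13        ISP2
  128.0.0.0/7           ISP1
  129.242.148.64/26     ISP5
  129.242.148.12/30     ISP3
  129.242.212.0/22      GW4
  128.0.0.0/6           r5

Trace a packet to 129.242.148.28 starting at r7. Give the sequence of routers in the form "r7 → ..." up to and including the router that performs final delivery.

At r7: longest match for 129.242.148.28 is 129.242.0.0/15 -> r6
At r6: longest match for 129.242.148.28 is 129.192.0.0/10 -> r5
At r5: longest match for 129.242.148.28 is 129.242.0.0/15 -> LAN

r7 → r6 → r5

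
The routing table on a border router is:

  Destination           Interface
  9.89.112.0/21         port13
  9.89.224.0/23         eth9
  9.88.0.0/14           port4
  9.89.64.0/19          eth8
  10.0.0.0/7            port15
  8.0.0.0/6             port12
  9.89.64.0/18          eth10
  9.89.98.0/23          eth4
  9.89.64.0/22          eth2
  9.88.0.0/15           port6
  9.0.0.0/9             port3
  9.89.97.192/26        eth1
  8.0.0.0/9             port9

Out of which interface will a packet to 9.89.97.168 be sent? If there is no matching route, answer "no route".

Routes whose prefix contains 9.89.97.168:
  8.0.0.0/6 (8.0.0.0 - 11.255.255.255) -> port12
  9.0.0.0/9 (9.0.0.0 - 9.127.255.255) -> port3
  9.88.0.0/14 (9.88.0.0 - 9.91.255.255) -> port4
  9.88.0.0/15 (9.88.0.0 - 9.89.255.255) -> port6
  9.89.64.0/18 (9.89.64.0 - 9.89.127.255) -> eth10
More-specific entries that do NOT match:
  9.89.97.192/26 (9.89.97.192 - 9.89.97.255) does not contain 9.89.97.168
  9.89.224.0/23 (9.89.224.0 - 9.89.225.255) does not contain 9.89.97.168
  9.89.98.0/23 (9.89.98.0 - 9.89.99.255) does not contain 9.89.97.168
  9.89.64.0/22 (9.89.64.0 - 9.89.67.255) does not contain 9.89.97.168
  9.89.112.0/21 (9.89.112.0 - 9.89.119.255) does not contain 9.89.97.168
  9.89.64.0/19 (9.89.64.0 - 9.89.95.255) does not contain 9.89.97.168
Longest matching prefix is /18 -> interface eth10.

eth10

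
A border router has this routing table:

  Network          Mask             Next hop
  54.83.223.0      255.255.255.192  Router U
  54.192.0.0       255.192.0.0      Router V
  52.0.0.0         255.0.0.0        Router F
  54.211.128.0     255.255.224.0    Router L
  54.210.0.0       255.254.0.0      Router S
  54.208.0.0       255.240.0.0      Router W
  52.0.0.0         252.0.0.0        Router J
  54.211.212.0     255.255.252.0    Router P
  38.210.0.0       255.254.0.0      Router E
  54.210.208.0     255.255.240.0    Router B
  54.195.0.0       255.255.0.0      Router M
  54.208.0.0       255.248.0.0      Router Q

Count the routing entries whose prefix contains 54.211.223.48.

5

Prefixes containing 54.211.223.48:
  52.0.0.0/6 (52.0.0.0 - 55.255.255.255)
  54.192.0.0/10 (54.192.0.0 - 54.255.255.255)
  54.208.0.0/12 (54.208.0.0 - 54.223.255.255)
  54.208.0.0/13 (54.208.0.0 - 54.215.255.255)
  54.210.0.0/15 (54.210.0.0 - 54.211.255.255)
Total matching entries: 5.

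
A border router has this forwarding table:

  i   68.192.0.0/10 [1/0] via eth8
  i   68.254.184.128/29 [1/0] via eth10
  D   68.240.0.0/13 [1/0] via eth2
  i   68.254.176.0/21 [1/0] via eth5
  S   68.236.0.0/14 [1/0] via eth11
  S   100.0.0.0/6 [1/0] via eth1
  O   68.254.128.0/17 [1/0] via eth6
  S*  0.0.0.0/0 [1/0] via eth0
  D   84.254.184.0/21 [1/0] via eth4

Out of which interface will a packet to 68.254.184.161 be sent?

eth6

Routes whose prefix contains 68.254.184.161:
  0.0.0.0/0 (default, matches everything) -> eth0
  68.192.0.0/10 (68.192.0.0 - 68.255.255.255) -> eth8
  68.254.128.0/17 (68.254.128.0 - 68.254.255.255) -> eth6
More-specific entries that do NOT match:
  68.254.184.128/29 (68.254.184.128 - 68.254.184.135) does not contain 68.254.184.161
  68.254.176.0/21 (68.254.176.0 - 68.254.183.255) does not contain 68.254.184.161
  84.254.184.0/21 (84.254.184.0 - 84.254.191.255) does not contain 68.254.184.161
Longest matching prefix is /17 -> interface eth6.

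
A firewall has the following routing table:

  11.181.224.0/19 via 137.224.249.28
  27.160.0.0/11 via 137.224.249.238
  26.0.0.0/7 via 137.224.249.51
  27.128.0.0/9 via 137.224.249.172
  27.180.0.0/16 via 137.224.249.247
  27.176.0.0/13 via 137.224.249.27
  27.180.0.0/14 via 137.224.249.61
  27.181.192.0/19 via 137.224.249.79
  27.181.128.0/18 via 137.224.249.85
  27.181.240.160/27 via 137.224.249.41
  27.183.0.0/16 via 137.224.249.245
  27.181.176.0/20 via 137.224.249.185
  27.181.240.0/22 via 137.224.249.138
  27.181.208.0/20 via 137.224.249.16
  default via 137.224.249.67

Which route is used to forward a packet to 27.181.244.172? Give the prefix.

Entries matching 27.181.244.172:
  0.0.0.0/0 (default, matches everything)
  26.0.0.0/7 (26.0.0.0 - 27.255.255.255)
  27.128.0.0/9 (27.128.0.0 - 27.255.255.255)
  27.160.0.0/11 (27.160.0.0 - 27.191.255.255)
  27.176.0.0/13 (27.176.0.0 - 27.183.255.255)
  27.180.0.0/14 (27.180.0.0 - 27.183.255.255)
Most specific is 27.180.0.0/14.

27.180.0.0/14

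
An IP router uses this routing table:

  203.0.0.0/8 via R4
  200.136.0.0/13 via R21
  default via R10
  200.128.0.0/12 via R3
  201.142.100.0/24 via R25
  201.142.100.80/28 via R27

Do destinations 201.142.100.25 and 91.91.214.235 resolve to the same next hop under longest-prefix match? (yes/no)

201.142.100.25: longest match 201.142.100.0/24 -> R25
91.91.214.235: longest match 0.0.0.0/0 -> R10

no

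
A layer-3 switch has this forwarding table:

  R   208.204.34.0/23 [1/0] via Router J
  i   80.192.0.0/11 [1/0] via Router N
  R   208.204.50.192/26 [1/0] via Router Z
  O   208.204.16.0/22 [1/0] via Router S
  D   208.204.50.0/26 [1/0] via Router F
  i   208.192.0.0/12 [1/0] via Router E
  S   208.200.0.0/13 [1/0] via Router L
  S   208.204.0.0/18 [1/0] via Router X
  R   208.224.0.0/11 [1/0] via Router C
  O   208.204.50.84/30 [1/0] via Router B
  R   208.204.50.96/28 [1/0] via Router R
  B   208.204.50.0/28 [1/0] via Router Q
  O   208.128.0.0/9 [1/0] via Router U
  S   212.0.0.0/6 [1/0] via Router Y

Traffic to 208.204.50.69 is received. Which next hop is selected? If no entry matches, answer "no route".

Routes whose prefix contains 208.204.50.69:
  208.128.0.0/9 (208.128.0.0 - 208.255.255.255) -> Router U
  208.192.0.0/12 (208.192.0.0 - 208.207.255.255) -> Router E
  208.200.0.0/13 (208.200.0.0 - 208.207.255.255) -> Router L
  208.204.0.0/18 (208.204.0.0 - 208.204.63.255) -> Router X
More-specific entries that do NOT match:
  208.204.50.84/30 (208.204.50.84 - 208.204.50.87) does not contain 208.204.50.69
  208.204.50.96/28 (208.204.50.96 - 208.204.50.111) does not contain 208.204.50.69
  208.204.50.0/28 (208.204.50.0 - 208.204.50.15) does not contain 208.204.50.69
  208.204.50.192/26 (208.204.50.192 - 208.204.50.255) does not contain 208.204.50.69
  208.204.50.0/26 (208.204.50.0 - 208.204.50.63) does not contain 208.204.50.69
  208.204.34.0/23 (208.204.34.0 - 208.204.35.255) does not contain 208.204.50.69
  208.204.16.0/22 (208.204.16.0 - 208.204.19.255) does not contain 208.204.50.69
Longest matching prefix is /18 -> next hop Router X.

Router X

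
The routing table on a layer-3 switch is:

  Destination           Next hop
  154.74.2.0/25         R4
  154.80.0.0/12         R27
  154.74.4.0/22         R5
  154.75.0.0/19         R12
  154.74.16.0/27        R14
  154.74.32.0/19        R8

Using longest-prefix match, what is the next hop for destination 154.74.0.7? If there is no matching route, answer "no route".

no route

No entry's prefix contains 154.74.0.7; there is no default route.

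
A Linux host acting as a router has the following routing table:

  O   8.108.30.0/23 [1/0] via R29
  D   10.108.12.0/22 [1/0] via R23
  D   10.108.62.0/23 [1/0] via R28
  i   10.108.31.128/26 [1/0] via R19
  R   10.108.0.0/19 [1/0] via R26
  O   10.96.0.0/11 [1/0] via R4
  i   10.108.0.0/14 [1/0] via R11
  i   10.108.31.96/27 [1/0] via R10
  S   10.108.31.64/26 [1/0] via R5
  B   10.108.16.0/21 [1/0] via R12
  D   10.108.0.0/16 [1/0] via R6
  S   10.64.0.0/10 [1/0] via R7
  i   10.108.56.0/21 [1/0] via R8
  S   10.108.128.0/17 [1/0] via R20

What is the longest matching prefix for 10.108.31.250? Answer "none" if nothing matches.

Entries matching 10.108.31.250:
  10.64.0.0/10 (10.64.0.0 - 10.127.255.255)
  10.96.0.0/11 (10.96.0.0 - 10.127.255.255)
  10.108.0.0/14 (10.108.0.0 - 10.111.255.255)
  10.108.0.0/16 (10.108.0.0 - 10.108.255.255)
  10.108.0.0/19 (10.108.0.0 - 10.108.31.255)
Most specific is 10.108.0.0/19.

10.108.0.0/19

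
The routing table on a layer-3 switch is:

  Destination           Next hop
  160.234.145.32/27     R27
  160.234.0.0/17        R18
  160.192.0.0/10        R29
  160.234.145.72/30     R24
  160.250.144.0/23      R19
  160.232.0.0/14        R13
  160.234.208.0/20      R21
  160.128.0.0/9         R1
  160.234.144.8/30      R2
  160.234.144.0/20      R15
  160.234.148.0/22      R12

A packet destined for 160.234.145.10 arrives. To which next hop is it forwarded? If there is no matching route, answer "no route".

R15

Routes whose prefix contains 160.234.145.10:
  160.128.0.0/9 (160.128.0.0 - 160.255.255.255) -> R1
  160.192.0.0/10 (160.192.0.0 - 160.255.255.255) -> R29
  160.232.0.0/14 (160.232.0.0 - 160.235.255.255) -> R13
  160.234.144.0/20 (160.234.144.0 - 160.234.159.255) -> R15
More-specific entries that do NOT match:
  160.234.145.72/30 (160.234.145.72 - 160.234.145.75) does not contain 160.234.145.10
  160.234.144.8/30 (160.234.144.8 - 160.234.144.11) does not contain 160.234.145.10
  160.234.145.32/27 (160.234.145.32 - 160.234.145.63) does not contain 160.234.145.10
  160.250.144.0/23 (160.250.144.0 - 160.250.145.255) does not contain 160.234.145.10
  160.234.148.0/22 (160.234.148.0 - 160.234.151.255) does not contain 160.234.145.10
Longest matching prefix is /20 -> next hop R15.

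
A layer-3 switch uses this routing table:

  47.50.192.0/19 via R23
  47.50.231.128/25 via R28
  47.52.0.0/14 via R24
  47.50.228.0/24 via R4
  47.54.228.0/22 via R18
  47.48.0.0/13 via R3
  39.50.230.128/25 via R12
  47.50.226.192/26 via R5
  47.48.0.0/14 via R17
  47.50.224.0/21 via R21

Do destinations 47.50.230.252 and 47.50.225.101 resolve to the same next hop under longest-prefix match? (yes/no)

yes

47.50.230.252: longest match 47.50.224.0/21 -> R21
47.50.225.101: longest match 47.50.224.0/21 -> R21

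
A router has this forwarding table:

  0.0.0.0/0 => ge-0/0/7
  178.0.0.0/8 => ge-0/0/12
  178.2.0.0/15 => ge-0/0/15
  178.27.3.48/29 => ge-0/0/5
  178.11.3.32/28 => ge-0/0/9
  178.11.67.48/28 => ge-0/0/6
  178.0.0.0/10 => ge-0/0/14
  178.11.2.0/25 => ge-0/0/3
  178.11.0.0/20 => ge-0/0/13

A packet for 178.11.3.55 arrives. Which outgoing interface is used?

Routes whose prefix contains 178.11.3.55:
  0.0.0.0/0 (default, matches everything) -> ge-0/0/7
  178.0.0.0/8 (178.0.0.0 - 178.255.255.255) -> ge-0/0/12
  178.0.0.0/10 (178.0.0.0 - 178.63.255.255) -> ge-0/0/14
  178.11.0.0/20 (178.11.0.0 - 178.11.15.255) -> ge-0/0/13
More-specific entries that do NOT match:
  178.27.3.48/29 (178.27.3.48 - 178.27.3.55) does not contain 178.11.3.55
  178.11.3.32/28 (178.11.3.32 - 178.11.3.47) does not contain 178.11.3.55
  178.11.67.48/28 (178.11.67.48 - 178.11.67.63) does not contain 178.11.3.55
  178.11.2.0/25 (178.11.2.0 - 178.11.2.127) does not contain 178.11.3.55
Longest matching prefix is /20 -> interface ge-0/0/13.

ge-0/0/13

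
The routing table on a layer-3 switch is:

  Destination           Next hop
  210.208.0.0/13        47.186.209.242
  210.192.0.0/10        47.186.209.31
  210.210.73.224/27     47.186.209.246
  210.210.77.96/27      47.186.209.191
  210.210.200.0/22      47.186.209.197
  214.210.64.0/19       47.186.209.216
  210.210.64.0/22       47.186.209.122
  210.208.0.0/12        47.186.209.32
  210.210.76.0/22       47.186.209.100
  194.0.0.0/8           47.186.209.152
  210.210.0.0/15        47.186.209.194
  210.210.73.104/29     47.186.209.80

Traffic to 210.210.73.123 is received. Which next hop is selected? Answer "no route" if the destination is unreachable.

47.186.209.194

Routes whose prefix contains 210.210.73.123:
  210.192.0.0/10 (210.192.0.0 - 210.255.255.255) -> 47.186.209.31
  210.208.0.0/12 (210.208.0.0 - 210.223.255.255) -> 47.186.209.32
  210.208.0.0/13 (210.208.0.0 - 210.215.255.255) -> 47.186.209.242
  210.210.0.0/15 (210.210.0.0 - 210.211.255.255) -> 47.186.209.194
More-specific entries that do NOT match:
  210.210.73.104/29 (210.210.73.104 - 210.210.73.111) does not contain 210.210.73.123
  210.210.73.224/27 (210.210.73.224 - 210.210.73.255) does not contain 210.210.73.123
  210.210.77.96/27 (210.210.77.96 - 210.210.77.127) does not contain 210.210.73.123
  210.210.200.0/22 (210.210.200.0 - 210.210.203.255) does not contain 210.210.73.123
  210.210.64.0/22 (210.210.64.0 - 210.210.67.255) does not contain 210.210.73.123
  210.210.76.0/22 (210.210.76.0 - 210.210.79.255) does not contain 210.210.73.123
  214.210.64.0/19 (214.210.64.0 - 214.210.95.255) does not contain 210.210.73.123
Longest matching prefix is /15 -> next hop 47.186.209.194.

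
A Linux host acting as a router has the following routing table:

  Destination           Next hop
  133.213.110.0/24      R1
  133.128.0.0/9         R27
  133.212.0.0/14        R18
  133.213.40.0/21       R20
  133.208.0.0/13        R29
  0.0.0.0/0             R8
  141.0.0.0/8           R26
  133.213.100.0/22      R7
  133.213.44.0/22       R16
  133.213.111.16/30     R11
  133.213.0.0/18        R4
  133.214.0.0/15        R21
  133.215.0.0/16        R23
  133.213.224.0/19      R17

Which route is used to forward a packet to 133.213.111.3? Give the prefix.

133.212.0.0/14

Entries matching 133.213.111.3:
  0.0.0.0/0 (default, matches everything)
  133.128.0.0/9 (133.128.0.0 - 133.255.255.255)
  133.208.0.0/13 (133.208.0.0 - 133.215.255.255)
  133.212.0.0/14 (133.212.0.0 - 133.215.255.255)
Most specific is 133.212.0.0/14.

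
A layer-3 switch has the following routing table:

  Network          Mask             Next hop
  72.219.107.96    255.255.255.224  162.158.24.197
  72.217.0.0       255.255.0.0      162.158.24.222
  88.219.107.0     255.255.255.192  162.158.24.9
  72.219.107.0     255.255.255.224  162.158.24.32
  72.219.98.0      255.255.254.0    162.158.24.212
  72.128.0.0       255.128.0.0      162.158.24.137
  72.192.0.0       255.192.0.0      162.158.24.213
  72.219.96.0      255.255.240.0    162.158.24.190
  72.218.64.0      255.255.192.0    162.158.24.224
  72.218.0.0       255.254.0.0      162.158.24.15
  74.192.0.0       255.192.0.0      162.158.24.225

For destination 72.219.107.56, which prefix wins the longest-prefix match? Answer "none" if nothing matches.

Entries matching 72.219.107.56:
  72.128.0.0/9 (72.128.0.0 - 72.255.255.255)
  72.192.0.0/10 (72.192.0.0 - 72.255.255.255)
  72.218.0.0/15 (72.218.0.0 - 72.219.255.255)
  72.219.96.0/20 (72.219.96.0 - 72.219.111.255)
Most specific is 72.219.96.0/20.

72.219.96.0/20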